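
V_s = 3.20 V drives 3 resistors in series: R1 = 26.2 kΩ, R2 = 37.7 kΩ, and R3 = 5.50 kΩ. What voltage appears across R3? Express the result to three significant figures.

Total series resistance ΣR = 26.2 + 37.7 + 5.50 = 69.40 kΩ.
Voltage divider: V = V_s · (5.500 / 69.40) = 3.20 × 0.07925 = 0.2536 V.

V ≈ 0.254 V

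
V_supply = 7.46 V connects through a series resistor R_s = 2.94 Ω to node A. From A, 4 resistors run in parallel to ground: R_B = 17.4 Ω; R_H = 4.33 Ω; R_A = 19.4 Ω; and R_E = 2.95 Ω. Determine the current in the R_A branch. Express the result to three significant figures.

I ≈ 0.128 A

Parallel bank: R_p = 1/(1/17.4 + 1/4.33 + 1/19.4 + 1/2.95) = 1.473 Ω.
V_A by voltage divider: V_A = 7.46 × 1.473/(2.94 + 1.473) = 2.490 V.
Branch current I = V_A/R_A = 2.490/19.4 = 0.1283 A.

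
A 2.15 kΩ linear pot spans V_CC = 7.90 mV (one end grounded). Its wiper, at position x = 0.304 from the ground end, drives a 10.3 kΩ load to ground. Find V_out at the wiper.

V_out ≈ 2.30 mV

The pot divides into 1.496 kΩ above the wiper and 0.6536 kΩ below.
R_L loads the lower segment: effective lower R = 0.6146 kΩ.
Loaded-divider output: V_out = 7.90 × 0.2911 = 2.300 mV.
(Unloaded: V_out = x·V_CC = 2.40 mV.)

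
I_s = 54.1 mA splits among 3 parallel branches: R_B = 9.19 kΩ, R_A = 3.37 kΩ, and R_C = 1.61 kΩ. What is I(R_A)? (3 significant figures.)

Total conductance ΣG = 1/9.19 + 1/3.37 + 1/1.61 = 1.027 (units of 1/kΩ).
R_A takes the fraction G_k/ΣG = 0.2967/1.027 = 0.2890, so I = 54.1 × 0.2890 = 15.64 mA.

I ≈ 15.6 mA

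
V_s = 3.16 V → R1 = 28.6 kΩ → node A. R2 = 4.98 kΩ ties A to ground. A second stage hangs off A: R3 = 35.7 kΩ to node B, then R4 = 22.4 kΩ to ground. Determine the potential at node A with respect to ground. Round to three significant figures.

V_A ≈ 0.437 V

The second stage (R3 + R4 = 58.10 kΩ) loads node A in parallel with R2.
R2 ‖ (R3+R4) = 4.587 kΩ.
So V_A = 3.16 × 0.1382 = 0.4368 V.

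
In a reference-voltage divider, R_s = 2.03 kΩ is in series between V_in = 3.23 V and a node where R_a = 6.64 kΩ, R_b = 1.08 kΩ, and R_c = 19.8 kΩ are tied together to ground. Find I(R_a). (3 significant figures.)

I ≈ 0.148 mA

Parallel bank: R_p = 1/(1/6.64 + 1/1.08 + 1/19.8) = 0.8873 kΩ.
V_A by voltage divider: V_A = 3.23 × 0.8873/(2.03 + 0.8873) = 0.9824 V.
I(R_a) = V_A / R_a = 0.9824/6.64 = 0.1480 mA.
(Equivalently: I_total = 1.107 mA, then current-divider fraction G_k/ΣG = 0.1336.)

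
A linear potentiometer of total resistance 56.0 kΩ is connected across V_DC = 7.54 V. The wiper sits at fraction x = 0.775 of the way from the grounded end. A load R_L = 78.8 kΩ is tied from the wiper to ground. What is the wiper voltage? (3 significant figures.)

V_out ≈ 5.20 V

The pot divides into 12.60 kΩ above the wiper and 43.40 kΩ below.
R_L loads the lower segment: effective lower R = 27.99 kΩ.
Then V_out = V_DC · 27.99/(12.60 + 27.99) = 5.199 V.
(Unloaded: V_out = x·V_DC = 5.84 V.)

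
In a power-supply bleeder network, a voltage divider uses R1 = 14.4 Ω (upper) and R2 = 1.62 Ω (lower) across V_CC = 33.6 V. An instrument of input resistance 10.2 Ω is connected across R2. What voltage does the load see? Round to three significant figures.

V_out ≈ 2.97 V

The load sits in parallel with R2, giving an effective lower resistance R2' = R2·R_L/(R2+R_L) = 1.398 Ω.
Now apply the divider: V_out = 33.6 × 0.08849 = 2.973 V.
(Unloaded it would be 3.40 V; the load pulls it down.)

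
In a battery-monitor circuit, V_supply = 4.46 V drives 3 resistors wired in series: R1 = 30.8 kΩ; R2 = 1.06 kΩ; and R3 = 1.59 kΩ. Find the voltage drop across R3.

Series total: ΣR = 30.8 + 1.06 + 1.59 = 33.45 kΩ.
V = V_supply · R/ΣR = 4.46 × 0.04753 = 0.2120 V.

V ≈ 0.212 V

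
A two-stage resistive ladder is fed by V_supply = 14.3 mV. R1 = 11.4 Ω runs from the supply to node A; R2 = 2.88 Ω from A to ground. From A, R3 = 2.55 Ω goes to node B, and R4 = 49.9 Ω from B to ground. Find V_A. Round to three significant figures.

V_A ≈ 2.76 mV

Node A sees R2 in parallel with the series input of stage 2, R3 + R4 = 52.45 Ω.
R2 ‖ (R3+R4) = 2.730 Ω.
So V_A = 14.3 × 0.1932 = 2.763 mV.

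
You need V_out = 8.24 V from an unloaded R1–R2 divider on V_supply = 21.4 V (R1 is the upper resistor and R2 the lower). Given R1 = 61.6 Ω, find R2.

The divider ratio is R2/(R1+R2) = 8.24/21.4 = 0.3850.
Rearranging, R2 = R1·k/(1−k) = 61.6 × 0.6261 = 38.57 Ω.

R2 ≈ 38.6 Ω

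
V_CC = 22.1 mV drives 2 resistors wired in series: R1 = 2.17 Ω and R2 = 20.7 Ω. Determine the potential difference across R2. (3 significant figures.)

Total series resistance ΣR = 2.17 + 20.7 = 22.87 Ω.
By the voltage-divider rule, V = 22.1 × 20.70/22.87 = 20.00 mV.

V ≈ 20.0 mV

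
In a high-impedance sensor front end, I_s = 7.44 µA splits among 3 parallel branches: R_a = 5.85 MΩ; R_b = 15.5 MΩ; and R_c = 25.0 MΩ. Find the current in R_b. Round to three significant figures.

I ≈ 1.74 µA

Conductances: ΣG = 1/5.85 + 1/15.5 + 1/25.0 = 0.2755 (1/MΩ).
R_b takes the fraction G_k/ΣG = 0.06452/0.2755 = 0.2342, so I = 7.44 × 0.2342 = 1.743 µA.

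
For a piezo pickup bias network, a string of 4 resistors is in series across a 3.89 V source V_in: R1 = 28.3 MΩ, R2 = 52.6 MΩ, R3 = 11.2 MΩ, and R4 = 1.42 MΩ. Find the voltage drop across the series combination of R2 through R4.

Series total: ΣR = 28.3 + 52.6 + 11.2 + 1.42 = 93.52 MΩ.
R_{R2..R4} = 52.6 + 11.2 + 1.42 = 65.22 MΩ.
V = V_in · R/ΣR = 3.89 × 0.6974 = 2.713 V.

V ≈ 2.71 V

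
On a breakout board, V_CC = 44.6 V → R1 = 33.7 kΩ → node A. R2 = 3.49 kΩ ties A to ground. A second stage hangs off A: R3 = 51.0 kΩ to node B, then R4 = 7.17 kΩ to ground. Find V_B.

V_B ≈ 0.489 V

Node A sees R2 in parallel with the series input of stage 2, R3 + R4 = 58.17 kΩ.
R2 ‖ (R3+R4) = 3.292 kΩ.
First divider: V_A = V_CC · 3.292/(33.7 + 3.292) = 3.970 V.
V_B = V_A × 0.1233 = 0.4893 V.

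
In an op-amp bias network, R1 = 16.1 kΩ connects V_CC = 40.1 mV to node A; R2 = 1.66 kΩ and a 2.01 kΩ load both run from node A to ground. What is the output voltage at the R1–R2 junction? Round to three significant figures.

V_out ≈ 2.14 mV

The load sits in parallel with R2, giving an effective lower resistance R2' = R2·R_L/(R2+R_L) = 0.9092 kΩ.
Now apply the divider: V_out = 40.1 × 0.05345 = 2.143 mV.
(Unloaded it would be 3.75 mV; the load pulls it down.)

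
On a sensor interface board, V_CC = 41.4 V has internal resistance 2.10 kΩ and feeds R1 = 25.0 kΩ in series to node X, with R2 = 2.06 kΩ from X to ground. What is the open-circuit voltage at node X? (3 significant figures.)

V_th ≈ 2.92 V

R1' = 2.10 + 25.0 = 27.10 kΩ (source resistance + R1).
V_th is the unloaded tap voltage: V_CC · R2/(R1'+R2) = 41.4 × 0.07064 = 2.925 V.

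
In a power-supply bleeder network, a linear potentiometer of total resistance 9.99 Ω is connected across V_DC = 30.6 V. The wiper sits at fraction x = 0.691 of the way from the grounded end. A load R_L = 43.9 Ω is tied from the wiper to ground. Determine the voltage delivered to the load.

Lower segment x·R_p = 6.903 Ω; upper segment (1−x)·R_p = 3.087 Ω.
(x·R_p) ‖ R_L = 5.965 Ω.
V_out = 30.6 × 5.965/(3.087 + 5.965) = 20.16 V.

V_out ≈ 20.2 V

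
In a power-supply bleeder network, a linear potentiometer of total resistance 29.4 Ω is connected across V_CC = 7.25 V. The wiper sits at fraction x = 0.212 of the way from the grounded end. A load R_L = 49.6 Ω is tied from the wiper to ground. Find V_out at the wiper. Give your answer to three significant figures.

Lower segment x·R_p = 6.233 Ω; upper segment (1−x)·R_p = 23.17 Ω.
R_L loads the lower segment: effective lower R = 5.537 Ω.
Then V_out = V_CC · 5.537/(23.17 + 5.537) = 1.399 V.

V_out ≈ 1.40 V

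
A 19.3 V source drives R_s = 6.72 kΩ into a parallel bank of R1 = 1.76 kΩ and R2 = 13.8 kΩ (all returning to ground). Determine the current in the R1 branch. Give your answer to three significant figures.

Combine the parallel branches: R_p = (1/1.76 + 1/13.8)⁻¹ = 1.561 kΩ.
Node voltage V_A = V_DC · R_p/(R_s + R_p) = 19.3 × 0.1885 = 3.638 V.
I(R1) = V_A / R1 = 3.638/1.76 = 2.067 mA.
(Check via current divider: I_total = 2.331 mA; share G_k/ΣG = 0.8869 → same result.)

I ≈ 2.07 mA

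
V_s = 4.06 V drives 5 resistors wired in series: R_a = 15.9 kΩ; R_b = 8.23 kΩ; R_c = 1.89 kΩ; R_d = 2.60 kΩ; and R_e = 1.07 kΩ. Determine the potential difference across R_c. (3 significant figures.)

ΣR = 15.9 + 8.23 + 1.89 + 2.60 + 1.07 = 29.69 kΩ.
Voltage divider: V = V_s · (1.890 / 29.69) = 4.06 × 0.06366 = 0.2585 V.

V ≈ 0.258 V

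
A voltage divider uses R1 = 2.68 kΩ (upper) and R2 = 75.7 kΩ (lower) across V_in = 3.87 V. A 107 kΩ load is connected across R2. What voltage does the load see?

V_out ≈ 3.65 V

R2 ‖ R_L = (75.7 × 107)/(75.7 + 107) = 44.33 kΩ.
Then V_out = V_in · R2'/(R1 + R2') = 3.87 × 44.33/47.01 = 3.649 V.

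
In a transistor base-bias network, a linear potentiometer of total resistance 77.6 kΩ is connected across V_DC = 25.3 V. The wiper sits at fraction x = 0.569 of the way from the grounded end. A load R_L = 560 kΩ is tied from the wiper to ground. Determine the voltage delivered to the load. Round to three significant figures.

V_out ≈ 13.9 V

The pot divides into 33.45 kΩ above the wiper and 44.15 kΩ below.
Lower segment in parallel with the load: 44.15 ‖ 560 = 40.93 kΩ.
Loaded-divider output: V_out = 25.3 × 0.5503 = 13.92 V.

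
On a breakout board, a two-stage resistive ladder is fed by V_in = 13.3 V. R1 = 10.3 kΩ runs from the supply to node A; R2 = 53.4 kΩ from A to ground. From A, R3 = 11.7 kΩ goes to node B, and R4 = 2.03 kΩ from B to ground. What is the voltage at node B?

The second stage (R3 + R4 = 13.73 kΩ) loads node A in parallel with R2.
Effective lower resistance at A: R2 ‖ 13.73 = 10.92 kΩ.
First divider: V_A = V_in · 10.92/(10.3 + 10.92) = 6.845 V.
V_B = V_A × 0.1479 = 1.012 V.

V_B ≈ 1.01 V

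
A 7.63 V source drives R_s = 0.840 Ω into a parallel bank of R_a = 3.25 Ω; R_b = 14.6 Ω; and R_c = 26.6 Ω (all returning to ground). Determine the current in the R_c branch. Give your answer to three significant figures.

I ≈ 0.213 A

Combine the parallel branches: R_p = (1/3.25 + 1/14.6 + 1/26.6)⁻¹ = 2.417 Ω.
Node voltage V_A = V_s · R_p/(R_s + R_p) = 7.63 × 0.7421 = 5.662 V.
Branch current I = V_A/R_c = 5.662/26.6 = 0.2129 A.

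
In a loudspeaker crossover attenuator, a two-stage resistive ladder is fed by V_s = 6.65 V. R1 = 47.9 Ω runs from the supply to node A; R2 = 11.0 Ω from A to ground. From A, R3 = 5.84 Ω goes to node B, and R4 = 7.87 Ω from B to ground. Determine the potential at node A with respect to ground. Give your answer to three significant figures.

V_A ≈ 0.752 V

The second stage (R3 + R4 = 13.71 Ω) loads node A in parallel with R2.
Effective lower resistance at A: R2 ‖ 13.71 = 6.103 Ω.
V_A = 6.65 × 6.103/(47.9 + 6.103) = 0.7516 V.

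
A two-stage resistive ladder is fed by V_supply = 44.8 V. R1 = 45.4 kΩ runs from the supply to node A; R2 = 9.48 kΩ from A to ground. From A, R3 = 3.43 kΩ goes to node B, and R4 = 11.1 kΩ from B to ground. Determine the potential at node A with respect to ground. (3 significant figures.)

V_A ≈ 5.03 V

The second stage (R3 + R4 = 14.53 kΩ) loads node A in parallel with R2.
R2 ‖ (R3+R4) = 5.737 kΩ.
V_A = 44.8 × 5.737/(45.4 + 5.737) = 5.026 V.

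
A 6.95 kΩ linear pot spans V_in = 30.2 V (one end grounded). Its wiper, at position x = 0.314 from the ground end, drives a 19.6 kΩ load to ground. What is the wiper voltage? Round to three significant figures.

V_out ≈ 8.81 V

Lower segment x·R_p = 2.182 kΩ; upper segment (1−x)·R_p = 4.768 kΩ.
R_L loads the lower segment: effective lower R = 1.964 kΩ.
V_out = 30.2 × 1.964/(4.768 + 1.964) = 8.810 V.
(Unloaded: V_out = x·V_in = 9.48 V.)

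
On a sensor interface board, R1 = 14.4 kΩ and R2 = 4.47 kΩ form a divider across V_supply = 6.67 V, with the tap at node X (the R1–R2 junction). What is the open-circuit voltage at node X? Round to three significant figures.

With X open, the divider is unloaded: V_th = 6.67 × 4.47/18.87 = 1.580 V.

V_th ≈ 1.58 V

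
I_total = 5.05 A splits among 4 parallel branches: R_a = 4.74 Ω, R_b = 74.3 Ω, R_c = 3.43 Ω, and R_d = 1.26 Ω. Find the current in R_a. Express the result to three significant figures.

I ≈ 0.814 A

Total conductance ΣG = 1/4.74 + 1/74.3 + 1/3.43 + 1/1.26 = 1.310 (units of 1/Ω).
By the current-divider rule, I = I_total · G_k/ΣG = 5.05 × 0.1611 = 0.8135 A.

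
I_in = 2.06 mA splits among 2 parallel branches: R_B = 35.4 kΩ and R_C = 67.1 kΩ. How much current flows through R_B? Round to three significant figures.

For two parallel branches, I_k = I_in · (other R)/(sum of R).
So I = 2.06 × 67.1/102.5 = 1.349 mA.

I ≈ 1.35 mA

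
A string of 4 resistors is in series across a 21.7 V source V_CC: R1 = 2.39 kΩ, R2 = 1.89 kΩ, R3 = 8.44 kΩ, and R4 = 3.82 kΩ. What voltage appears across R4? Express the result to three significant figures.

Series total: ΣR = 2.39 + 1.89 + 8.44 + 3.82 = 16.54 kΩ.
Voltage divider: V = V_CC · (3.820 / 16.54) = 21.7 × 0.2310 = 5.012 V.

V ≈ 5.01 V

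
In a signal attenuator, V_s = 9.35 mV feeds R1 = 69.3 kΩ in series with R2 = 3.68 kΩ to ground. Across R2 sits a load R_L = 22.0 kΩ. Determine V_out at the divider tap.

R2 ‖ R_L = (3.68 × 22.0)/(3.68 + 22.0) = 3.153 kΩ.
Then V_out = V_s · R2'/(R1 + R2') = 9.35 × 3.153/72.45 = 0.4068 mV.

V_out ≈ 0.407 mV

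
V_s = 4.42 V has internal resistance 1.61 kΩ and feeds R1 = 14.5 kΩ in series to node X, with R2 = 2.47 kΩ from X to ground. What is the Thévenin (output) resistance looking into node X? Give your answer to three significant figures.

R_th ≈ 2.14 kΩ

R1' = 1.61 + 14.5 = 16.11 kΩ (source resistance + R1).
Zeroing V_s shorts the top of R1' to ground, so R_th = R1' ‖ R2 = 2.142 kΩ.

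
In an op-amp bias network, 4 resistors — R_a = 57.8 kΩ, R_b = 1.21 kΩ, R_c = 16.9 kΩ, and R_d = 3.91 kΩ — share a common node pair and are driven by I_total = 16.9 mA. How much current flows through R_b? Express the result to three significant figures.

Total conductance ΣG = 1/57.8 + 1/1.21 + 1/16.9 + 1/3.91 = 1.159 (units of 1/kΩ).
By the current-divider rule, I = I_total · G_k/ΣG = 16.9 × 0.7133 = 12.05 mA.

I ≈ 12.1 mA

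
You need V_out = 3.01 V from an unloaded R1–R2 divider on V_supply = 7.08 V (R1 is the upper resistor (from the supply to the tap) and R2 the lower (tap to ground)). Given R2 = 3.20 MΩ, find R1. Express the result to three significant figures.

R1 ≈ 4.33 MΩ

V_out/V_supply = R2/(R1+R2) = 0.4251.
R1 = R2·(1/k − 1) = 3.20 × 1.352 = 4.327 MΩ.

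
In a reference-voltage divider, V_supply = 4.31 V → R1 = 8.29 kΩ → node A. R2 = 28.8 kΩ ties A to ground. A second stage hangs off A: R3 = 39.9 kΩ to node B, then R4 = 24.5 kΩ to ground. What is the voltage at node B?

The second stage (R3 + R4 = 64.40 kΩ) loads node A in parallel with R2.
Effective lower resistance at A: R2 ‖ 64.40 = 19.90 kΩ.
V_A = 4.31 × 19.90/(8.29 + 19.90) = 3.043 V.
Stage 2 is unloaded, so V_B = V_A · R4/(R3+R4) = 3.043 × 24.5/64.40 = 1.157 V.

V_B ≈ 1.16 V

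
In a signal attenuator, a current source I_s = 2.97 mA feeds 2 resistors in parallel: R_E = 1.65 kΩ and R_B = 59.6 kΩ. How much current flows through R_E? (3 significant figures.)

I ≈ 2.89 mA

For two parallel branches, I_k = I_s · (other R)/(sum of R).
I(R_E) = 2.97 × 59.6/(1.65 + 59.6) = 2.97 × 0.9731 = 2.890 mA.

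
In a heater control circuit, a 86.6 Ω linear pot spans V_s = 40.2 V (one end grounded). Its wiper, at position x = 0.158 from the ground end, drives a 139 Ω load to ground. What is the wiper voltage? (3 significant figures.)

V_out ≈ 5.87 V

Split the track: R_lower = x·R_p = 13.68 Ω, R_upper = (1−x)·R_p = 72.92 Ω.
(x·R_p) ‖ R_L = 12.46 Ω.
Then V_out = V_s · 12.46/(72.92 + 12.46) = 5.865 V.
(Unloaded: V_out = x·V_s = 6.35 V.)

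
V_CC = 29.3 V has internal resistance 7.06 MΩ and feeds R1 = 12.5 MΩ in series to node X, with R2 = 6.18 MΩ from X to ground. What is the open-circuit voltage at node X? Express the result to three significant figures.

R1' = 7.06 + 12.5 = 19.56 MΩ (source resistance + R1).
With X open, the divider is unloaded: V_th = 29.3 × 6.18/25.74 = 7.035 V.

V_th ≈ 7.03 V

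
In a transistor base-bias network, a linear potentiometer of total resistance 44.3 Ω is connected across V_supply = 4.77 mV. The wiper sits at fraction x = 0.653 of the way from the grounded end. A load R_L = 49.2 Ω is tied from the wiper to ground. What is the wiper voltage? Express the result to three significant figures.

The pot divides into 15.37 Ω above the wiper and 28.93 Ω below.
(x·R_p) ‖ R_L = 18.22 Ω.
Then V_out = V_supply · 18.22/(15.37 + 18.22) = 2.587 mV.
(Unloaded: V_out = x·V_supply = 3.11 mV.)

V_out ≈ 2.59 mV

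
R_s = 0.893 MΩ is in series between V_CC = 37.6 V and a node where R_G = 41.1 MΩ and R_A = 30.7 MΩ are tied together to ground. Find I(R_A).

Parallel bank: R_p = 1/(1/41.1 + 1/30.7) = 17.57 MΩ.
V_A by voltage divider: V_A = 37.6 × 17.57/(0.893 + 17.57) = 35.78 V.
I(R_A) = V_A / R_A = 35.78/30.7 = 1.166 µA.
(Equivalently: I_total = 2.036 µA, then current-divider fraction G_k/ΣG = 0.5724.)

I ≈ 1.17 µA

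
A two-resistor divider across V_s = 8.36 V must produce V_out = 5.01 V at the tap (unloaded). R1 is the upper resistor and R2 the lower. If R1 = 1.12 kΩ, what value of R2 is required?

R2 ≈ 1.67 kΩ

V_out/V_s = R2/(R1+R2) = 0.5993.
R2 = R1 · 0.5993/(1 − 0.5993) = 1.675 kΩ.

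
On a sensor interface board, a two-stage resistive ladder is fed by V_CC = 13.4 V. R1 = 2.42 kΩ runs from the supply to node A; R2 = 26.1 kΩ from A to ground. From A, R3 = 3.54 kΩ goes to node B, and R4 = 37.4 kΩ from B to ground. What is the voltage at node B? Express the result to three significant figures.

V_B ≈ 10.6 V

Node A sees R2 in parallel with the series input of stage 2, R3 + R4 = 40.94 kΩ.
R2 ‖ (R3+R4) = 15.94 kΩ.
V_A = 13.4 × 15.94/(2.42 + 15.94) = 11.63 V.
Stage 2 is unloaded, so V_B = V_A · R4/(R3+R4) = 11.63 × 37.4/40.94 = 10.63 V.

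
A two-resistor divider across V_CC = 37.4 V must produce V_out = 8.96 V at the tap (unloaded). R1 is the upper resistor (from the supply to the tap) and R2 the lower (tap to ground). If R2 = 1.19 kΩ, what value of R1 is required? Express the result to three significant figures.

R1 ≈ 3.78 kΩ

The divider ratio is R2/(R1+R2) = 8.96/37.4 = 0.2396.
Rearranging, R1 = R2·(1−k)/k = 1.19 × 3.174 = 3.777 kΩ.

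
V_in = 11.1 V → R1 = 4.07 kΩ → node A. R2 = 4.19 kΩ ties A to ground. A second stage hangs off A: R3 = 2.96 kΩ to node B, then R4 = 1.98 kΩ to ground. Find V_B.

Looking into the second stage from A: R3 + R4 = 4.940 kΩ appears in parallel with R2.
Effective lower resistance at A: R2 ‖ 4.940 = 2.267 kΩ.
First divider: V_A = V_in · 2.267/(4.07 + 2.267) = 3.971 V.
Then the unloaded second divider: V_B = V_A × R4/(R3+R4) = 3.971 × 0.4008 = 1.592 V.

V_B ≈ 1.59 V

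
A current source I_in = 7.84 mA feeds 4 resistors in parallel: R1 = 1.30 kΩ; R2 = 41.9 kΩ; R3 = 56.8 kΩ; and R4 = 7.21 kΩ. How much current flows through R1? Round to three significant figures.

I ≈ 6.35 mA

ΣG = 1/1.30 + 1/41.9 + 1/56.8 + 1/7.21 = 0.9494.
Current divider: I(R1) = I_in · G_k/ΣG = 7.84 × (0.7692/0.9494) = 7.84 × 0.8102 = 6.352 mA.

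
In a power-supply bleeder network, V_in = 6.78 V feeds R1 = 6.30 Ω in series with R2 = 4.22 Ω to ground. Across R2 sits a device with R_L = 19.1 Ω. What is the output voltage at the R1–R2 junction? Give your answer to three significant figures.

First combine the lower leg with the load: R2 ‖ R_L = 3.456 Ω.
Voltage divider with the loaded lower leg: V_out = 6.78 × 3.456/(6.30 + 3.456) = 6.78 × 0.3543 = 2.402 V.

V_out ≈ 2.40 V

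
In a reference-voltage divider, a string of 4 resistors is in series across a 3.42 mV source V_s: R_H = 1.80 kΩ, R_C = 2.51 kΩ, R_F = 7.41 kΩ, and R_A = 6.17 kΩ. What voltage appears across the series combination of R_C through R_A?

Series total: ΣR = 1.80 + 2.51 + 7.41 + 6.17 = 17.89 kΩ.
R_{R_C..R_A} = 2.51 + 7.41 + 6.17 = 16.09 kΩ.
V = V_s · R/ΣR = 3.42 × 0.8994 = 3.076 mV.

V ≈ 3.08 mV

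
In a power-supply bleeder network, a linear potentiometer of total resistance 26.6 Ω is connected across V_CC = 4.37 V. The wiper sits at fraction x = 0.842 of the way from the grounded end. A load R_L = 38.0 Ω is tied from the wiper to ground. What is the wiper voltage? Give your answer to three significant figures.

Lower segment x·R_p = 22.40 Ω; upper segment (1−x)·R_p = 4.203 Ω.
(x·R_p) ‖ R_L = 14.09 Ω.
Then V_out = V_CC · 14.09/(4.203 + 14.09) = 3.366 V.

V_out ≈ 3.37 V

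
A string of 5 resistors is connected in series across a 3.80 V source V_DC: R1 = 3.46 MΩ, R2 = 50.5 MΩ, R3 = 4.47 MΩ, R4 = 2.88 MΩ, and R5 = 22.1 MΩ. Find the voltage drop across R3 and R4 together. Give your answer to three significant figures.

V ≈ 0.335 V

ΣR = 3.46 + 50.5 + 4.47 + 2.88 + 22.1 = 83.41 MΩ.
R_{R3..R4} = 4.47 + 2.88 = 7.350 MΩ.
V = V_DC · R/ΣR = 3.80 × 0.08812 = 0.3349 V.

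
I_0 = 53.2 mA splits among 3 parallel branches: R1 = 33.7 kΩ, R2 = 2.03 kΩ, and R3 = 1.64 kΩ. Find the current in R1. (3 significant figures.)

Conductances: ΣG = 1/33.7 + 1/2.03 + 1/1.64 = 1.132 (1/kΩ).
Current divider: I(R1) = I_0 · G_k/ΣG = 53.2 × (0.02967/1.132) = 53.2 × 0.02621 = 1.395 mA.

I ≈ 1.39 mA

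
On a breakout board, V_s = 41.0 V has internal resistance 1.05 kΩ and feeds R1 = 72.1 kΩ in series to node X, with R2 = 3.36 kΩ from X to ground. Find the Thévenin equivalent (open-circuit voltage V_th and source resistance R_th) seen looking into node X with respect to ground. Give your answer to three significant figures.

R1' = 1.05 + 72.1 = 73.15 kΩ (source resistance + R1).
With X open, the divider is unloaded: V_th = 41.0 × 3.36/76.51 = 1.801 V.
Zeroing V_s shorts the top of R1' to ground, so R_th = R1' ‖ R2 = 3.212 kΩ.

V_th ≈ 1.80 V, R_th ≈ 3.21 kΩ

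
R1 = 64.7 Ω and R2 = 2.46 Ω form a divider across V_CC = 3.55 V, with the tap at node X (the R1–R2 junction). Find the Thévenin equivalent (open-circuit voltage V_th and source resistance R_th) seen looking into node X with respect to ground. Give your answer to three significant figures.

V_th ≈ 0.130 V, R_th ≈ 2.37 Ω

With X open, the divider is unloaded: V_th = 3.55 × 2.46/67.16 = 0.1300 V.
Looking into X with the source shorted: R_th = R1·R2/(R1+R2) = 64.70 × 2.46/67.16 = 2.370 Ω.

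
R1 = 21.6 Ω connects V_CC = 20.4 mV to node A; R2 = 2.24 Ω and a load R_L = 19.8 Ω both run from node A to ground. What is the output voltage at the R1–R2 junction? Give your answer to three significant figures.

V_out ≈ 1.74 mV

First combine the lower leg with the load: R2 ‖ R_L = 2.012 Ω.
Then V_out = V_CC · R2'/(R1 + R2') = 20.4 × 2.012/23.61 = 1.739 mV.
(Unloaded it would be 1.92 mV; the load pulls it down.)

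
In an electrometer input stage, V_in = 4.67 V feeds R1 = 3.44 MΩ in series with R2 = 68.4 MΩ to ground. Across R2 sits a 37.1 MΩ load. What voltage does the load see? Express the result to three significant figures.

R2 ‖ R_L = (68.4 × 37.1)/(68.4 + 37.1) = 24.05 MΩ.
Voltage divider with the loaded lower leg: V_out = 4.67 × 24.05/(3.44 + 24.05) = 4.67 × 0.8749 = 4.086 V.

V_out ≈ 4.09 V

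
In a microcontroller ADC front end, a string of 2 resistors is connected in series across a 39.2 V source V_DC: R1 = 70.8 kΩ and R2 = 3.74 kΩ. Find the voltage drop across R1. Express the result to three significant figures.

Series total: ΣR = 70.8 + 3.74 = 74.54 kΩ.
V = V_DC · R/ΣR = 39.2 × 0.9498 = 37.23 V.

V ≈ 37.2 V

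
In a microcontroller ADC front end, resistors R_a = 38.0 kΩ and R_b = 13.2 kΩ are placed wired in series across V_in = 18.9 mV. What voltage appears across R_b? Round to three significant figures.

V ≈ 4.87 mV

Total series resistance ΣR = 38.0 + 13.2 = 51.20 kΩ.
By the voltage-divider rule, V = 18.9 × 13.20/51.20 = 4.873 mV.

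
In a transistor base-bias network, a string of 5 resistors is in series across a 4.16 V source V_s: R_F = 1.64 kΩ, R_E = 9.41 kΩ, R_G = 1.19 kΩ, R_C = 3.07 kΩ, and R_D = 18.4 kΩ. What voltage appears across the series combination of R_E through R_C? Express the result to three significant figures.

Series total: ΣR = 1.64 + 9.41 + 1.19 + 3.07 + 18.4 = 33.71 kΩ.
R_{R_E..R_C} = 9.41 + 1.19 + 3.07 = 13.67 kΩ.
Voltage divider: V = V_s · (13.67 / 33.71) = 4.16 × 0.4055 = 1.687 V.

V ≈ 1.69 V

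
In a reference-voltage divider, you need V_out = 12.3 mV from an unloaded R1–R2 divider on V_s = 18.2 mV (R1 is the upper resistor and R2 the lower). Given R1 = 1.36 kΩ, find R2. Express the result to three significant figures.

R2 ≈ 2.84 kΩ

Required fraction k = V_out/V_s = 0.6758.
R2 = R1 · 0.6758/(1 − 0.6758) = 2.835 kΩ.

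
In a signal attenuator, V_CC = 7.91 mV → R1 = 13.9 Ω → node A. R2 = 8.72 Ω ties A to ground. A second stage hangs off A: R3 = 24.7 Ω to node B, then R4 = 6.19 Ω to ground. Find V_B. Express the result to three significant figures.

The second stage (R3 + R4 = 30.89 Ω) loads node A in parallel with R2.
Effective lower resistance at A: R2 ‖ 30.89 = 6.800 Ω.
V_A = 7.91 × 6.800/(13.9 + 6.800) = 2.599 mV.
V_B = V_A × 0.2004 = 0.5207 mV.

V_B ≈ 0.521 mV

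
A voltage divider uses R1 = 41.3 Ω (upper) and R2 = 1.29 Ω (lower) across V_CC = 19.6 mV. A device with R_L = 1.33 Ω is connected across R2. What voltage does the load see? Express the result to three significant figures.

V_out ≈ 0.306 mV

The load sits in parallel with R2, giving an effective lower resistance R2' = R2·R_L/(R2+R_L) = 0.6548 Ω.
Then V_out = V_CC · R2'/(R1 + R2') = 19.6 × 0.6548/41.95 = 0.3059 mV.
(Unloaded it would be 0.594 mV; the load pulls it down.)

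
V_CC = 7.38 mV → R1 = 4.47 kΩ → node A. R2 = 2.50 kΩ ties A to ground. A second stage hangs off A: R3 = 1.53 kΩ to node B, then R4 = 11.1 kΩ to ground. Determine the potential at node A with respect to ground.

V_A ≈ 2.35 mV

Node A sees R2 in parallel with the series input of stage 2, R3 + R4 = 12.63 kΩ.
R2 ‖ (R3+R4) = 2.087 kΩ.
V_A = 7.38 × 2.087/(4.47 + 2.087) = 2.349 mV.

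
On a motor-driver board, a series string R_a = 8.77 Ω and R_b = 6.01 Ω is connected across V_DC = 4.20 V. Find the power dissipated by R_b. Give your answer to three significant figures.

ΣR = 14.78 Ω → I = 4.20/14.78 = 0.2842 A.
P(R_b) = I²·R_b = (0.2842)² × 6.01 = 0.4853 W.

P ≈ 0.485 W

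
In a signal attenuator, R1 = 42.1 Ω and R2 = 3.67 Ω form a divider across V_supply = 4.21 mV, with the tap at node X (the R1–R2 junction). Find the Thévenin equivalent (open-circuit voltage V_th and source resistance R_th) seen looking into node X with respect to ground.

V_th ≈ 0.338 mV, R_th ≈ 3.38 Ω

With X open, the divider is unloaded: V_th = 4.21 × 3.67/45.77 = 0.3376 mV.
Looking into X with the source shorted: R_th = R1·R2/(R1+R2) = 42.10 × 3.67/45.77 = 3.376 Ω.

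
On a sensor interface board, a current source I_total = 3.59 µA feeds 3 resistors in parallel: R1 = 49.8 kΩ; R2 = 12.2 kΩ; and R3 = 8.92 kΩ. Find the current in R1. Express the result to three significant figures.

Total conductance ΣG = 1/49.8 + 1/12.2 + 1/8.92 = 0.2142 (units of 1/kΩ).
R1 takes the fraction G_k/ΣG = 0.02008/0.2142 = 0.09377, so I = 3.59 × 0.09377 = 0.3366 µA.

I ≈ 0.337 µA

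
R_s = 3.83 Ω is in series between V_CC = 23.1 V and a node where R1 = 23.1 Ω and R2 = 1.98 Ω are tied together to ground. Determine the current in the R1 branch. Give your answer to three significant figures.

Equivalent of the parallel group: R_p = 1.824 Ω.
V_A = 23.1 × 1.824/5.654 = 7.451 V.
Branch current I = V_A/R1 = 7.451/23.1 = 0.3226 A.

I ≈ 0.323 A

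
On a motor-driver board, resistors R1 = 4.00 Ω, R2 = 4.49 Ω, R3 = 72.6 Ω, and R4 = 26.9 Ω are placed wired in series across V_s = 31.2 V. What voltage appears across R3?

ΣR = 4.00 + 4.49 + 72.6 + 26.9 = 108.0 Ω.
By the voltage-divider rule, V = 31.2 × 72.60/108.0 = 20.98 V.

V ≈ 21.0 V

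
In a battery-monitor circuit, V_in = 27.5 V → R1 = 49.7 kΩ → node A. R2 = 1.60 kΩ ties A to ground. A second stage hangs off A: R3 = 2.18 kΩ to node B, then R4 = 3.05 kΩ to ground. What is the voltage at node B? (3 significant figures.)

Node A sees R2 in parallel with the series input of stage 2, R3 + R4 = 5.230 kΩ.
R2 ‖ (R3+R4) = 1.225 kΩ.
First divider: V_A = V_in · 1.225/(49.7 + 1.225) = 0.6616 V.
Then the unloaded second divider: V_B = V_A × R4/(R3+R4) = 0.6616 × 0.5832 = 0.3858 V.

V_B ≈ 0.386 V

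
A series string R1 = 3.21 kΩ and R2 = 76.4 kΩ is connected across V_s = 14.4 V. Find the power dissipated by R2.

P ≈ 2.50 mW

ΣR = 79.61 kΩ → I = 14.4/79.61 = 0.1809 mA.
P(R2) = I²·R2 = (0.1809)² × 76.4 = 2.500 mW.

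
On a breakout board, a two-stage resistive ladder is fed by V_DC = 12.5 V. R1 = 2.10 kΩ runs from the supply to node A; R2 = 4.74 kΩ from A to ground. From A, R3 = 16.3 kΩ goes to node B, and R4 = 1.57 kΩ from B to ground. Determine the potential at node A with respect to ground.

V_A ≈ 8.01 V

The second stage (R3 + R4 = 17.87 kΩ) loads node A in parallel with R2.
Effective lower resistance at A: R2 ‖ 17.87 = 3.746 kΩ.
First divider: V_A = V_DC · 3.746/(2.10 + 3.746) = 8.010 V.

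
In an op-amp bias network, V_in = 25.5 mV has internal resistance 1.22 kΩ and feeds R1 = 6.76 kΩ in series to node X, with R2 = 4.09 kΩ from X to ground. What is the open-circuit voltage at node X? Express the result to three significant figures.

V_th ≈ 8.64 mV

R1' = 1.22 + 6.76 = 7.980 kΩ (source resistance + R1).
V_th is the unloaded tap voltage: V_in · R2/(R1'+R2) = 25.5 × 0.3389 = 8.641 mV.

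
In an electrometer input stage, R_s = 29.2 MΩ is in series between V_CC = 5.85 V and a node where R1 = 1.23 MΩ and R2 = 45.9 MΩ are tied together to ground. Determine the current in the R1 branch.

Combine the parallel branches: R_p = (1/1.23 + 1/45.9)⁻¹ = 1.198 MΩ.
Node voltage V_A = V_CC · R_p/(R_s + R_p) = 5.85 × 0.03941 = 0.2305 V.
I(R1) = V_A / R1 = 0.2305/1.23 = 0.1874 µA.

I ≈ 0.187 µA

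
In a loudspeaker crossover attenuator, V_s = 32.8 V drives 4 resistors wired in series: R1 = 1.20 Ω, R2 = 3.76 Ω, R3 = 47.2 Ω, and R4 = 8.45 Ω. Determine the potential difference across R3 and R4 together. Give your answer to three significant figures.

V ≈ 30.1 V

Total series resistance ΣR = 1.20 + 3.76 + 47.2 + 8.45 = 60.61 Ω.
R_{R3..R4} = 47.2 + 8.45 = 55.65 Ω.
V = V_s · R/ΣR = 32.8 × 0.9182 = 30.12 V.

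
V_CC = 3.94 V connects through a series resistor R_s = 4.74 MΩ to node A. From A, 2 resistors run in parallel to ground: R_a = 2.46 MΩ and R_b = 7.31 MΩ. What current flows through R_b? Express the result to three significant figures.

Parallel bank: R_p = 1/(1/2.46 + 1/7.31) = 1.841 MΩ.
V_A by voltage divider: V_A = 3.94 × 1.841/(4.74 + 1.841) = 1.102 V.
Branch current I = V_A/R_b = 1.102/7.31 = 0.1508 µA.

I ≈ 0.151 µA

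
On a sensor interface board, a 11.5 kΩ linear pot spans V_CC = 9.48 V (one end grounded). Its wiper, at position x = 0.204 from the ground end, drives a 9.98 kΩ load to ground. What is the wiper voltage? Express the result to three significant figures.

Lower segment x·R_p = 2.346 kΩ; upper segment (1−x)·R_p = 9.154 kΩ.
Lower segment in parallel with the load: 2.346 ‖ 9.98 = 1.899 kΩ.
Loaded-divider output: V_out = 9.48 × 0.1718 = 1.629 V.

V_out ≈ 1.63 V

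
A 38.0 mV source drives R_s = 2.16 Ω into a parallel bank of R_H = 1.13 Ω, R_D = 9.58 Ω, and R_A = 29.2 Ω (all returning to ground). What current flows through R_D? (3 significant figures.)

Parallel bank: R_p = 1/(1/1.13 + 1/9.58 + 1/29.2) = 0.9770 Ω.
Node voltage V_A = V_s · R_p/(R_s + R_p) = 38.0 × 0.3114 = 11.83 mV.
I(R_D) = V_A / R_D = 11.83/9.58 = 1.235 mA.
(Check via current divider: I_total = 12.11 mA; share G_k/ΣG = 0.1020 → same result.)

I ≈ 1.24 mA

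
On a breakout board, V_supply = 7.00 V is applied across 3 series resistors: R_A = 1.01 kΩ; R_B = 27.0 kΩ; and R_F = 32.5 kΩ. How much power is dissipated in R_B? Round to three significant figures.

P ≈ 0.361 mW

The common current is I = 7.00/60.51 = 0.1157 mA.
V(R_B) = I·R = 3.123 V; P = V·I = 3.123 × 0.1157 = 0.3613 mW.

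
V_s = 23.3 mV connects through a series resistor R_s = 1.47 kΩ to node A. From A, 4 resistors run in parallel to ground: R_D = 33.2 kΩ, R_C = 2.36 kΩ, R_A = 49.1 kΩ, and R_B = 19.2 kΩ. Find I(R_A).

I ≈ 0.268 µA

Combine the parallel branches: R_p = (1/33.2 + 1/2.36 + 1/49.1 + 1/19.2)⁻¹ = 1.900 kΩ.
V_A = 23.3 × 1.900/3.370 = 13.14 mV.
I(R_A) = V_A / R_A = 13.14/49.1 = 0.2675 µA.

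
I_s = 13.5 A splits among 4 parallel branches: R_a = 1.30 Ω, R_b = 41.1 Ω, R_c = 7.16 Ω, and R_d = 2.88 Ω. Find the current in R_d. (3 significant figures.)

ΣG = 1/1.30 + 1/41.1 + 1/7.16 + 1/2.88 = 1.280.
Current divider: I(R_d) = I_s · G_k/ΣG = 13.5 × (0.3472/1.280) = 13.5 × 0.2712 = 3.661 A.

I ≈ 3.66 A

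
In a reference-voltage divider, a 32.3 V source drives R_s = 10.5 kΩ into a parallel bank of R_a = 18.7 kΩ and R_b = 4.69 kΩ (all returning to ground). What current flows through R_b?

I ≈ 1.81 mA

Equivalent of the parallel group: R_p = 3.750 kΩ.
V_A = 32.3 × 3.750/14.25 = 8.499 V.
Branch current I = V_A/R_b = 8.499/4.69 = 1.812 mA.
(Equivalently: I_total = 2.267 mA, then current-divider fraction G_k/ΣG = 0.7995.)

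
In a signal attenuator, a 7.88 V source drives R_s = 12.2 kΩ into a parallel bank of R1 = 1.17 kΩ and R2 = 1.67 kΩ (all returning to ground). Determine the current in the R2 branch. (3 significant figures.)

I ≈ 0.252 mA

Combine the parallel branches: R_p = (1/1.17 + 1/1.67)⁻¹ = 0.6880 kΩ.
Node voltage V_A = V_supply · R_p/(R_s + R_p) = 7.88 × 0.05338 = 0.4207 V.
Branch current I = V_A/R2 = 0.4207/1.67 = 0.2519 mA.
(Check via current divider: I_total = 0.6114 mA; share G_k/ΣG = 0.4120 → same result.)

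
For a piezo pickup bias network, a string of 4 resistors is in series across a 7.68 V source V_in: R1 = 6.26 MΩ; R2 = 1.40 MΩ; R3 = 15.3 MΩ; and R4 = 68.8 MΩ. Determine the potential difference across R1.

V ≈ 0.524 V

Series total: ΣR = 6.26 + 1.40 + 15.3 + 68.8 = 91.76 MΩ.
V = V_in · R/ΣR = 7.68 × 0.06822 = 0.5239 V.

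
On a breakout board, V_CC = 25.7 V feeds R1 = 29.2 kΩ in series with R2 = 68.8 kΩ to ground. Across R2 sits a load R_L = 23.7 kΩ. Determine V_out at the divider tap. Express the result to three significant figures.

V_out ≈ 9.67 V

R2 ‖ R_L = (68.8 × 23.7)/(68.8 + 23.7) = 17.63 kΩ.
Voltage divider with the loaded lower leg: V_out = 25.7 × 17.63/(29.2 + 17.63) = 25.7 × 0.3764 = 9.674 V.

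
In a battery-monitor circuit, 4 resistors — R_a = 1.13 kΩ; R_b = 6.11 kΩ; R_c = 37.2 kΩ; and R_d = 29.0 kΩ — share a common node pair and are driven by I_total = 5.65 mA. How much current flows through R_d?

Conductances: ΣG = 1/1.13 + 1/6.11 + 1/37.2 + 1/29.0 = 1.110 (1/kΩ).
Current divider: I(R_d) = I_total · G_k/ΣG = 5.65 × (0.03448/1.110) = 5.65 × 0.03107 = 0.1755 mA.

I ≈ 0.176 mA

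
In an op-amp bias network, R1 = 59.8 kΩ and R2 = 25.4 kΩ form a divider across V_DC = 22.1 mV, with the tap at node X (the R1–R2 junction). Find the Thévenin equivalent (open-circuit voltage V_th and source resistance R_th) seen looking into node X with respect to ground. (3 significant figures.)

V_th ≈ 6.59 mV, R_th ≈ 17.8 kΩ

With X open, the divider is unloaded: V_th = 22.1 × 25.4/85.20 = 6.588 mV.
With V_DC suppressed (replaced by a short), R_th = R1 ‖ R2 = (59.80 × 25.4)/(59.80 + 25.4) = 17.83 kΩ.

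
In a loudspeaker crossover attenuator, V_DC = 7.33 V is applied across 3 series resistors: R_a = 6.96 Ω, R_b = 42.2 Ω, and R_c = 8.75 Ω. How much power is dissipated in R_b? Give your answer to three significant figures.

P ≈ 0.676 W

ΣR = 57.91 Ω → I = 7.33/57.91 = 0.1266 A.
V(R_b) = I·R = 5.341 V; P = V·I = 5.341 × 0.1266 = 0.6761 W.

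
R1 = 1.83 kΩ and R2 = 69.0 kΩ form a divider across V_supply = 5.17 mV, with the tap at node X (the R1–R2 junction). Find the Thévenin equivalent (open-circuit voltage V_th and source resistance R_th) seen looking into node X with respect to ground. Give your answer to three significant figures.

V_th is the unloaded tap voltage: V_supply · R2/(R1+R2) = 5.17 × 0.9742 = 5.036 mV.
Looking into X with the source shorted: R_th = R1·R2/(R1+R2) = 1.830 × 69.0/70.83 = 1.783 kΩ.

V_th ≈ 5.04 mV, R_th ≈ 1.78 kΩ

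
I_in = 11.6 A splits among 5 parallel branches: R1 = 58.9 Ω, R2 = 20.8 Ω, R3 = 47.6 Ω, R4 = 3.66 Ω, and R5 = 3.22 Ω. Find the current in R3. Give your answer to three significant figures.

I ≈ 0.364 A

ΣG = 1/58.9 + 1/20.8 + 1/47.6 + 1/3.66 + 1/3.22 = 0.6698.
By the current-divider rule, I = I_in · G_k/ΣG = 11.6 × 0.03136 = 0.3638 A.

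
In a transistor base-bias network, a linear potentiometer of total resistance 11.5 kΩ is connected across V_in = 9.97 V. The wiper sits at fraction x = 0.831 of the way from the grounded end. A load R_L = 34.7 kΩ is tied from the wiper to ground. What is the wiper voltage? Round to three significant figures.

Lower segment x·R_p = 9.556 kΩ; upper segment (1−x)·R_p = 1.944 kΩ.
(x·R_p) ‖ R_L = 7.493 kΩ.
Loaded-divider output: V_out = 9.97 × 0.7940 = 7.917 V.

V_out ≈ 7.92 V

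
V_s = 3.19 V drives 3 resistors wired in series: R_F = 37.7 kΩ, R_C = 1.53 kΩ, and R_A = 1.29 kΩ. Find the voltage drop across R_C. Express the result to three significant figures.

Series total: ΣR = 37.7 + 1.53 + 1.29 = 40.52 kΩ.
V = V_s · R/ΣR = 3.19 × 0.03776 = 0.1205 V.

V ≈ 0.120 V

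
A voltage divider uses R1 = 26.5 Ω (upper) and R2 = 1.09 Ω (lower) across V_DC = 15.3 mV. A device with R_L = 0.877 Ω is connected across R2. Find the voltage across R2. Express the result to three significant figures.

First combine the lower leg with the load: R2 ‖ R_L = 0.4860 Ω.
Then V_out = V_DC · R2'/(R1 + R2') = 15.3 × 0.4860/26.99 = 0.2755 mV.
(Unloaded it would be 0.604 mV; the load pulls it down.)

V_out ≈ 0.276 mV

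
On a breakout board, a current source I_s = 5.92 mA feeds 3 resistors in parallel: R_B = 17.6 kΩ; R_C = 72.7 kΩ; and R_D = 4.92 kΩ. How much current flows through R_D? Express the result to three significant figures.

I ≈ 4.39 mA

ΣG = 1/17.6 + 1/72.7 + 1/4.92 = 0.2738.
R_D takes the fraction G_k/ΣG = 0.2033/0.2738 = 0.7423, so I = 5.92 × 0.7423 = 4.394 mA.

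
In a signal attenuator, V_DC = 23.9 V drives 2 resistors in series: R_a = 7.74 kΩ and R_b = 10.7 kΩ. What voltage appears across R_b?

ΣR = 7.74 + 10.7 = 18.44 kΩ.
Voltage divider: V = V_DC · (10.70 / 18.44) = 23.9 × 0.5803 = 13.87 V.

V ≈ 13.9 V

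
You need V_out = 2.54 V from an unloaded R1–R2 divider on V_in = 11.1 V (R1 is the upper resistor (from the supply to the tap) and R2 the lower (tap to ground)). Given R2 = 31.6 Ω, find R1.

R1 ≈ 106 Ω

The divider ratio is R2/(R1+R2) = 2.54/11.1 = 0.2288.
Rearranging, R1 = R2·(1−k)/k = 31.6 × 3.370 = 106.5 Ω.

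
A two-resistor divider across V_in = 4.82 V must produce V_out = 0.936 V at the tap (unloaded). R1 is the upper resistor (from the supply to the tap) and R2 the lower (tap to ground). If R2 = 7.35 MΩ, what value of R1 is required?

R1 ≈ 30.5 MΩ

Required fraction k = V_out/V_in = 0.1942.
So R1 = R2 · (V_in/V_out − 1) = 7.35 × (4.82/0.936 − 1) = 7.35 × 4.150 = 30.50 MΩ.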